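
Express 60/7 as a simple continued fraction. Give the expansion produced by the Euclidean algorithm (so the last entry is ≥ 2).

60 = 8·7 + 4
7 = 1·4 + 3
4 = 1·3 + 1
3 = 3·1 + 0  (stop)
So 60/7 = [8; 1, 1, 3].

[8; 1, 1, 3]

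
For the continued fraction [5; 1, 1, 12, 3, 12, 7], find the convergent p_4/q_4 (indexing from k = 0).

425/77

Using pₖ = aₖpₖ₋₁ + pₖ₋₂, qₖ = aₖqₖ₋₁ + qₖ₋₂ (with p₋₁=1, p₋₂=0, q₋₁=0, q₋₂=1):
  k=0: a=5, p=5, q=1
  k=1: a=1, p=6, q=1
  k=2: a=1, p=11, q=2
  k=3: a=12, p=138, q=25
  k=4: a=3, p=425, q=77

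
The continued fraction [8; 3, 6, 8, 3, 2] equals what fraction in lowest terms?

9339/1123

Using pₖ = aₖpₖ₋₁ + pₖ₋₂ and qₖ = aₖqₖ₋₁ + qₖ₋₂:
  k=0: a=8, p=8, q=1
  k=1: a=3, p=25, q=3
  k=2: a=6, p=158, q=19
  k=3: a=8, p=1289, q=155
  k=4: a=3, p=4025, q=484
  k=5: a=2, p=9339, q=1123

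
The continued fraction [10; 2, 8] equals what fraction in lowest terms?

178/17

Using pₖ = aₖpₖ₋₁ + pₖ₋₂ and qₖ = aₖqₖ₋₁ + qₖ₋₂:
  k=0: a=10, p=10, q=1
  k=1: a=2, p=21, q=2
  k=2: a=8, p=178, q=17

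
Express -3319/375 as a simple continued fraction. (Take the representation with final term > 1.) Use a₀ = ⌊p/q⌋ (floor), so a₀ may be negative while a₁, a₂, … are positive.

-3319 = -9·375 + 56
375 = 6·56 + 39
56 = 1·39 + 17
39 = 2·17 + 5
17 = 3·5 + 2
5 = 2·2 + 1
2 = 2·1 + 0  (stop)
So -3319/375 = [-9; 6, 1, 2, 3, 2, 2].

[-9; 6, 1, 2, 3, 2, 2]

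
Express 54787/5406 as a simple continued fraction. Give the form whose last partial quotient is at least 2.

54787 = 10*5406 + 727
5406 = 7*727 + 317
727 = 2*317 + 93
317 = 3*93 + 38
93 = 2*38 + 17
38 = 2*17 + 4
17 = 4*4 + 1
4 = 4*1 + 0  (stop)
So 54787/5406 = [10; 7, 2, 3, 2, 2, 4, 4].

[10; 7, 2, 3, 2, 2, 4, 4]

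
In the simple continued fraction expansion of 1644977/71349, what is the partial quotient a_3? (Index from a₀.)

1644977 = 23·71349 + 3950   →  a_0 = 23
71349 = 18·3950 + 249   →  a_1 = 18
3950 = 15·249 + 215   →  a_2 = 15
249 = 1·215 + 34   →  a_3 = 1

1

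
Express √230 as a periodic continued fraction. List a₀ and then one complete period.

a₀ = ⌊√230⌋ = 15.
With m₀=0, d₀=1 and mₖ₊₁ = dₖaₖ − mₖ, dₖ₊₁ = (n − mₖ₊₁²)/dₖ, aₖ₊₁ = ⌊(a₀+mₖ₊₁)/dₖ₊₁⌋:
  k=1: m=15, d=5, a=6
  k=2: m=15, d=1, a=30
d=1 and a=2a₀=30 at k=2, so the next step gives (m, d) = (15, 5) again — its k=1 value — and the period has length 2.

[15; 6, 30]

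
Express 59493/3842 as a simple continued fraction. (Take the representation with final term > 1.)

[15; 2, 16, 16, 1, 1, 3]

59493 = 15×3842 + 1863
3842 = 2×1863 + 116
1863 = 16×116 + 7
116 = 16×7 + 4
7 = 1×4 + 3
4 = 1×3 + 1
3 = 3×1 + 0  (stop)
So 59493/3842 = [15; 2, 16, 16, 1, 1, 3].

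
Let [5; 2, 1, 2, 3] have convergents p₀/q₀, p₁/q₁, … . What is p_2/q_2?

16/3

Using pₖ = aₖpₖ₋₁ + pₖ₋₂, qₖ = aₖqₖ₋₁ + qₖ₋₂ (with p₋₁=1, p₋₂=0, q₋₁=0, q₋₂=1):
  k=0: a=5, p=5, q=1
  k=1: a=2, p=11, q=2
  k=2: a=1, p=16, q=3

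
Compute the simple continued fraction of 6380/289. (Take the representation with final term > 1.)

6380 = 22*289 + 22
289 = 13*22 + 3
22 = 7*3 + 1
3 = 3*1 + 0  (stop)
So 6380/289 = [22; 13, 7, 3].

[22; 13, 7, 3]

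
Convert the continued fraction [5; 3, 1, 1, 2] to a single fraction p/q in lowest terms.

Fold from the inside: start with 2/1.
  1 + 1/2 = 3/2
  1 + 2/3 = 5/3
  3 + 3/5 = 18/5
  5 + 5/18 = 95/18

95/18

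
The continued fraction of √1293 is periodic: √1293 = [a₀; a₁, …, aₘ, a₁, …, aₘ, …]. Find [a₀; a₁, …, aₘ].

[35; 1, 22, 1, 70]

a₀ = ⌊√1293⌋ = 35.
With m₀=0, d₀=1 and mₖ₊₁ = dₖaₖ − mₖ, dₖ₊₁ = (n − mₖ₊₁²)/dₖ, aₖ₊₁ = ⌊(a₀+mₖ₊₁)/dₖ₊₁⌋:
  k=1: m=35, d=68, a=1
  k=2: m=33, d=3, a=22
  k=3: m=33, d=68, a=1
  k=4: m=35, d=1, a=70
d=1 and a=2a₀=70 at k=4, so the next step gives (m, d) = (35, 68) again — its k=1 value — and the period has length 4.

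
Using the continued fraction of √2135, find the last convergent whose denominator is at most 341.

7624/165

√2135 = [46; 4, 1, 5, 1, 4, 92, …] (period length 6).
Convergents:
  p_0/q_0 = 46/1
  p_1/q_1 = 185/4
  p_2/q_2 = 231/5
  p_3/q_3 = 1340/29
  p_4/q_4 = 1571/34
  p_5/q_5 = 7624/165
  p_6/q_6 = 702979/15214
q_5 = 165 ≤ 341 < 15214 = q_6, so the answer is 7624/165.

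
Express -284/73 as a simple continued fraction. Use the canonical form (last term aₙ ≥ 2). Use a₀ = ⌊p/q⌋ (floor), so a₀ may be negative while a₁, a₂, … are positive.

-284 = -4×73 + 8
73 = 9×8 + 1
8 = 8×1 + 0  (stop)
So -284/73 = [-4; 9, 8].

[-4; 9, 8]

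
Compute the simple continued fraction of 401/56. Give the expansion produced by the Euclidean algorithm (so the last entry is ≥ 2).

401 = 7·56 + 9
56 = 6·9 + 2
9 = 4·2 + 1
2 = 2·1 + 0  (stop)
So 401/56 = [7; 6, 4, 2].

[7; 6, 4, 2]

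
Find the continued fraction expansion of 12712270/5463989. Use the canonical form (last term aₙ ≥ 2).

[2; 3, 16, 17, 7, 3, 16, 18]

12712270 = 2×5463989 + 1784292
5463989 = 3×1784292 + 111113
1784292 = 16×111113 + 6484
111113 = 17×6484 + 885
6484 = 7×885 + 289
885 = 3×289 + 18
289 = 16×18 + 1
18 = 18×1 + 0  (stop)
So 12712270/5463989 = [2; 3, 16, 17, 7, 3, 16, 18].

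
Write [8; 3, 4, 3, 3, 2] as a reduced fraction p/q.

Fold from the inside: start with 2/1.
  3 + 1/2 = 7/2
  3 + 2/7 = 23/7
  4 + 7/23 = 99/23
  3 + 23/99 = 320/99
  8 + 99/320 = 2659/320

2659/320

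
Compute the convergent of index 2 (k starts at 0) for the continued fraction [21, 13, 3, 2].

843/40

Using pₖ = aₖpₖ₋₁ + pₖ₋₂, qₖ = aₖqₖ₋₁ + qₖ₋₂ (with p₋₁=1, p₋₂=0, q₋₁=0, q₋₂=1):
  k=0: a=21, p=21, q=1
  k=1: a=13, p=274, q=13
  k=2: a=3, p=843, q=40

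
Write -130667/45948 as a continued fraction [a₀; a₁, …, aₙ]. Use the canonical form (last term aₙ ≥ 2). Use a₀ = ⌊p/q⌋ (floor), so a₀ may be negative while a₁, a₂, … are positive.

[-3; 6, 2, 2, 18, 2, 18, 2]

-130667 = -3*45948 + 7177
45948 = 6*7177 + 2886
7177 = 2*2886 + 1405
2886 = 2*1405 + 76
1405 = 18*76 + 37
76 = 2*37 + 2
37 = 18*2 + 1
2 = 2*1 + 0  (stop)
So -130667/45948 = [-3; 6, 2, 2, 18, 2, 18, 2].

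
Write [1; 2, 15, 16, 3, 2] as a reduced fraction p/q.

5265/3548

Fold from the inside: start with 2/1.
  3 + 1/2 = 7/2
  16 + 2/7 = 114/7
  15 + 7/114 = 1717/114
  2 + 114/1717 = 3548/1717
  1 + 1717/3548 = 5265/3548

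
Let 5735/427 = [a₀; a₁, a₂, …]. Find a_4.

5735 = 13·427 + 184   →  a_0 = 13
427 = 2·184 + 59   →  a_1 = 2
184 = 3·59 + 7   →  a_2 = 3
59 = 8·7 + 3   →  a_3 = 8
7 = 2·3 + 1   →  a_4 = 2

2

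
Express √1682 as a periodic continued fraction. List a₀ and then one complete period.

a₀ = ⌊√1682⌋ = 41.
With m₀=0, d₀=1 and mₖ₊₁ = dₖaₖ − mₖ, dₖ₊₁ = (n − mₖ₊₁²)/dₖ, aₖ₊₁ = ⌊(a₀+mₖ₊₁)/dₖ₊₁⌋:
  k=1: m=41, d=1, a=82
d=1 and a=2a₀=82 at k=1, so the next step gives (m, d) = (41, 1) again — its k=1 value — and the period has length 1.

[41; 82]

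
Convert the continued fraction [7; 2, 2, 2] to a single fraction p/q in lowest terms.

89/12

Using pₖ = aₖpₖ₋₁ + pₖ₋₂ and qₖ = aₖqₖ₋₁ + qₖ₋₂:
  k=0: a=7, p=7, q=1
  k=1: a=2, p=15, q=2
  k=2: a=2, p=37, q=5
  k=3: a=2, p=89, q=12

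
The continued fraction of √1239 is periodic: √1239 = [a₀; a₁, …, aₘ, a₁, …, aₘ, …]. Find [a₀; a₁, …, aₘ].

[35; 5, 70]

a₀ = ⌊√1239⌋ = 35.
With m₀=0, d₀=1 and mₖ₊₁ = dₖaₖ − mₖ, dₖ₊₁ = (n − mₖ₊₁²)/dₖ, aₖ₊₁ = ⌊(a₀+mₖ₊₁)/dₖ₊₁⌋:
  k=1: m=35, d=14, a=5
  k=2: m=35, d=1, a=70
d=1 and a=2a₀=70 at k=2, so the next step gives (m, d) = (35, 14) again — its k=1 value — and the period has length 2.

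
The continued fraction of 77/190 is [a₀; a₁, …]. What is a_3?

77 = 0·190 + 77   →  a_0 = 0
190 = 2·77 + 36   →  a_1 = 2
77 = 2·36 + 5   →  a_2 = 2
36 = 7·5 + 1   →  a_3 = 7

7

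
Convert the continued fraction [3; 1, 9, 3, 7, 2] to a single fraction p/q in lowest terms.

1893/485

Fold from the inside: start with 2/1.
  7 + 1/2 = 15/2
  3 + 2/15 = 47/15
  9 + 15/47 = 438/47
  1 + 47/438 = 485/438
  3 + 438/485 = 1893/485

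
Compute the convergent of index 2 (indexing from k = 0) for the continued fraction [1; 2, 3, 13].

Using pₖ = aₖpₖ₋₁ + pₖ₋₂, qₖ = aₖqₖ₋₁ + qₖ₋₂ (with p₋₁=1, p₋₂=0, q₋₁=0, q₋₂=1):
  k=0: a=1, p=1, q=1
  k=1: a=2, p=3, q=2
  k=2: a=3, p=10, q=7

10/7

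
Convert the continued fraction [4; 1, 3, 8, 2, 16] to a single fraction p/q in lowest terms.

Using pₖ = aₖpₖ₋₁ + pₖ₋₂ and qₖ = aₖqₖ₋₁ + qₖ₋₂:
  k=0: a=4, p=4, q=1
  k=1: a=1, p=5, q=1
  k=2: a=3, p=19, q=4
  k=3: a=8, p=157, q=33
  k=4: a=2, p=333, q=70
  k=5: a=16, p=5485, q=1153

5485/1153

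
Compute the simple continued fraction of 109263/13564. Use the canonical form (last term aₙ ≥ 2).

109263 = 8·13564 + 751
13564 = 18·751 + 46
751 = 16·46 + 15
46 = 3·15 + 1
15 = 15·1 + 0  (stop)
So 109263/13564 = [8; 18, 16, 3, 15].

[8; 18, 16, 3, 15]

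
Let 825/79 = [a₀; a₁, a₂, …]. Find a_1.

825 = 10·79 + 35   →  a_0 = 10
79 = 2·35 + 9   →  a_1 = 2

2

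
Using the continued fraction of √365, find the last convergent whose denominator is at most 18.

√365 = [19; 9, 1, 1, 9, 38, …] (period length 5).
Convergents:
  p_0/q_0 = 19/1
  p_1/q_1 = 172/9
  p_2/q_2 = 191/10
  p_3/q_3 = 363/19
q_2 = 10 ≤ 18 < 19 = q_3, so the answer is 191/10.

191/10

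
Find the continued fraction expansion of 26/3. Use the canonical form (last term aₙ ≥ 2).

[8; 1, 2]

26 = 8·3 + 2
3 = 1·2 + 1
2 = 2·1 + 0  (stop)
So 26/3 = [8; 1, 2].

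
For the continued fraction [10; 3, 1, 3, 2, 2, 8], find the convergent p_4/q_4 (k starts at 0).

349/34

Using pₖ = aₖpₖ₋₁ + pₖ₋₂, qₖ = aₖqₖ₋₁ + qₖ₋₂ (with p₋₁=1, p₋₂=0, q₋₁=0, q₋₂=1):
  k=0: a=10, p=10, q=1
  k=1: a=3, p=31, q=3
  k=2: a=1, p=41, q=4
  k=3: a=3, p=154, q=15
  k=4: a=2, p=349, q=34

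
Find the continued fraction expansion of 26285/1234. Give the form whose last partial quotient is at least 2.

26285 = 21×1234 + 371
1234 = 3×371 + 121
371 = 3×121 + 8
121 = 15×8 + 1
8 = 8×1 + 0  (stop)
So 26285/1234 = [21; 3, 3, 15, 8].

[21; 3, 3, 15, 8]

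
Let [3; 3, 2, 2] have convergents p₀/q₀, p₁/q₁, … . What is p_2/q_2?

23/7

Using pₖ = aₖpₖ₋₁ + pₖ₋₂, qₖ = aₖqₖ₋₁ + qₖ₋₂ (with p₋₁=1, p₋₂=0, q₋₁=0, q₋₂=1):
  k=0: a=3, p=3, q=1
  k=1: a=3, p=10, q=3
  k=2: a=2, p=23, q=7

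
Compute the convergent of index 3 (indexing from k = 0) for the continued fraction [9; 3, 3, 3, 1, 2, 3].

307/33

Using pₖ = aₖpₖ₋₁ + pₖ₋₂, qₖ = aₖqₖ₋₁ + qₖ₋₂ (with p₋₁=1, p₋₂=0, q₋₁=0, q₋₂=1):
  k=0: a=9, p=9, q=1
  k=1: a=3, p=28, q=3
  k=2: a=3, p=93, q=10
  k=3: a=3, p=307, q=33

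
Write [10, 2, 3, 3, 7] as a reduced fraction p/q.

Fold from the inside: start with 7/1.
  3 + 1/7 = 22/7
  3 + 7/22 = 73/22
  2 + 22/73 = 168/73
  10 + 73/168 = 1753/168

1753/168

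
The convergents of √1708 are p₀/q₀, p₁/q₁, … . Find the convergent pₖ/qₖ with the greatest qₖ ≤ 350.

√1708 = [41; 3, 20, 3, 82, …] (period length 4).
Convergents:
  p_0/q_0 = 41/1
  p_1/q_1 = 124/3
  p_2/q_2 = 2521/61
  p_3/q_3 = 7687/186
  p_4/q_4 = 632855/15313
q_3 = 186 ≤ 350 < 15313 = q_4, so the answer is 7687/186.

7687/186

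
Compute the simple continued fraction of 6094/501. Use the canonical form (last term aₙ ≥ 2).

6094 = 12·501 + 82
501 = 6·82 + 9
82 = 9·9 + 1
9 = 9·1 + 0  (stop)
So 6094/501 = [12; 6, 9, 9].

[12; 6, 9, 9]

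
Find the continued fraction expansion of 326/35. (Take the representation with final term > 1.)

326 = 9*35 + 11
35 = 3*11 + 2
11 = 5*2 + 1
2 = 2*1 + 0  (stop)
So 326/35 = [9; 3, 5, 2].

[9; 3, 5, 2]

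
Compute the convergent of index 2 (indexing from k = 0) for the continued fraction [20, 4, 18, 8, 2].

Using pₖ = aₖpₖ₋₁ + pₖ₋₂, qₖ = aₖqₖ₋₁ + qₖ₋₂ (with p₋₁=1, p₋₂=0, q₋₁=0, q₋₂=1):
  k=0: a=20, p=20, q=1
  k=1: a=4, p=81, q=4
  k=2: a=18, p=1478, q=73

1478/73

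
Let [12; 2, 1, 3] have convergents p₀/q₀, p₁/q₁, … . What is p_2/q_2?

37/3

Using pₖ = aₖpₖ₋₁ + pₖ₋₂, qₖ = aₖqₖ₋₁ + qₖ₋₂ (with p₋₁=1, p₋₂=0, q₋₁=0, q₋₂=1):
  k=0: a=12, p=12, q=1
  k=1: a=2, p=25, q=2
  k=2: a=1, p=37, q=3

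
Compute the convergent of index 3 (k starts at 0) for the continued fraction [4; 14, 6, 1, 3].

Using pₖ = aₖpₖ₋₁ + pₖ₋₂, qₖ = aₖqₖ₋₁ + qₖ₋₂ (with p₋₁=1, p₋₂=0, q₋₁=0, q₋₂=1):
  k=0: a=4, p=4, q=1
  k=1: a=14, p=57, q=14
  k=2: a=6, p=346, q=85
  k=3: a=1, p=403, q=99

403/99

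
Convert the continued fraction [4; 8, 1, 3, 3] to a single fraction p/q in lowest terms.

Fold from the inside: start with 3/1.
  3 + 1/3 = 10/3
  1 + 3/10 = 13/10
  8 + 10/13 = 114/13
  4 + 13/114 = 469/114

469/114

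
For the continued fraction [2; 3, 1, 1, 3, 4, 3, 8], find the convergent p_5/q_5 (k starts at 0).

244/107

Using pₖ = aₖpₖ₋₁ + pₖ₋₂, qₖ = aₖqₖ₋₁ + qₖ₋₂ (with p₋₁=1, p₋₂=0, q₋₁=0, q₋₂=1):
  k=0: a=2, p=2, q=1
  k=1: a=3, p=7, q=3
  k=2: a=1, p=9, q=4
  k=3: a=1, p=16, q=7
  k=4: a=3, p=57, q=25
  k=5: a=4, p=244, q=107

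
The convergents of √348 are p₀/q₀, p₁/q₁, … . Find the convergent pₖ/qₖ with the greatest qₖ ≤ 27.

485/26

√348 = [18; 1, 1, 1, 8, 1, 1, 1, 36, …] (period length 8).
Convergents:
  p_0/q_0 = 18/1
  p_1/q_1 = 19/1
  p_2/q_2 = 37/2
  p_3/q_3 = 56/3
  p_4/q_4 = 485/26
  p_5/q_5 = 541/29
q_4 = 26 ≤ 27 < 29 = q_5, so the answer is 485/26.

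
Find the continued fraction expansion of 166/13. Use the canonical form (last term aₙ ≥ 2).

166 = 12·13 + 10
13 = 1·10 + 3
10 = 3·3 + 1
3 = 3·1 + 0  (stop)
So 166/13 = [12; 1, 3, 3].

[12; 1, 3, 3]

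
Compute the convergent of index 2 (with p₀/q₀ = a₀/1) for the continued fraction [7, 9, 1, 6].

Using pₖ = aₖpₖ₋₁ + pₖ₋₂, qₖ = aₖqₖ₋₁ + qₖ₋₂ (with p₋₁=1, p₋₂=0, q₋₁=0, q₋₂=1):
  k=0: a=7, p=7, q=1
  k=1: a=9, p=64, q=9
  k=2: a=1, p=71, q=10

71/10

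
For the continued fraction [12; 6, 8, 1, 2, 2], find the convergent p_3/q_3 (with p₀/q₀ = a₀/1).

Using pₖ = aₖpₖ₋₁ + pₖ₋₂, qₖ = aₖqₖ₋₁ + qₖ₋₂ (with p₋₁=1, p₋₂=0, q₋₁=0, q₋₂=1):
  k=0: a=12, p=12, q=1
  k=1: a=6, p=73, q=6
  k=2: a=8, p=596, q=49
  k=3: a=1, p=669, q=55

669/55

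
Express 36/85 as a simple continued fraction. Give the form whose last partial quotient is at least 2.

[0; 2, 2, 1, 3, 3]

36 = 0·85 + 36
85 = 2·36 + 13
36 = 2·13 + 10
13 = 1·10 + 3
10 = 3·3 + 1
3 = 3·1 + 0  (stop)
So 36/85 = [0; 2, 2, 1, 3, 3].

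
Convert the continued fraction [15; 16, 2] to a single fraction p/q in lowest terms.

Using pₖ = aₖpₖ₋₁ + pₖ₋₂ and qₖ = aₖqₖ₋₁ + qₖ₋₂:
  k=0: a=15, p=15, q=1
  k=1: a=16, p=241, q=16
  k=2: a=2, p=497, q=33

497/33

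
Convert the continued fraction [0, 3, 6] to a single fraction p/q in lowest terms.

Using pₖ = aₖpₖ₋₁ + pₖ₋₂ and qₖ = aₖqₖ₋₁ + qₖ₋₂:
  k=0: a=0, p=0, q=1
  k=1: a=3, p=1, q=3
  k=2: a=6, p=6, q=19

6/19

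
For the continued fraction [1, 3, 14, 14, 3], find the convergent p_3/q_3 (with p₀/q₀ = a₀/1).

802/605

Using pₖ = aₖpₖ₋₁ + pₖ₋₂, qₖ = aₖqₖ₋₁ + qₖ₋₂ (with p₋₁=1, p₋₂=0, q₋₁=0, q₋₂=1):
  k=0: a=1, p=1, q=1
  k=1: a=3, p=4, q=3
  k=2: a=14, p=57, q=43
  k=3: a=14, p=802, q=605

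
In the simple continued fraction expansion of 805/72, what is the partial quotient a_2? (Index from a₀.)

805 = 11·72 + 13   →  a_0 = 11
72 = 5·13 + 7   →  a_1 = 5
13 = 1·7 + 6   →  a_2 = 1

1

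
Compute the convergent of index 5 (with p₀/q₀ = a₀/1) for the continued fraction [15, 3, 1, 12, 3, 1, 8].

Using pₖ = aₖpₖ₋₁ + pₖ₋₂, qₖ = aₖqₖ₋₁ + qₖ₋₂ (with p₋₁=1, p₋₂=0, q₋₁=0, q₋₂=1):
  k=0: a=15, p=15, q=1
  k=1: a=3, p=46, q=3
  k=2: a=1, p=61, q=4
  k=3: a=12, p=778, q=51
  k=4: a=3, p=2395, q=157
  k=5: a=1, p=3173, q=208

3173/208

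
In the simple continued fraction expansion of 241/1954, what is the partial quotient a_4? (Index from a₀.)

241 = 0·1954 + 241   →  a_0 = 0
1954 = 8·241 + 26   →  a_1 = 8
241 = 9·26 + 7   →  a_2 = 9
26 = 3·7 + 5   →  a_3 = 3
7 = 1·5 + 2   →  a_4 = 1

1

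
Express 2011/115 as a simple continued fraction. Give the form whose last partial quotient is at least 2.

[17; 2, 18, 1, 2]

2011 = 17*115 + 56
115 = 2*56 + 3
56 = 18*3 + 2
3 = 1*2 + 1
2 = 2*1 + 0  (stop)
So 2011/115 = [17; 2, 18, 1, 2].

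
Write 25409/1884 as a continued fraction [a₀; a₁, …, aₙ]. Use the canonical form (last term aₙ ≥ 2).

25409 = 13·1884 + 917
1884 = 2·917 + 50
917 = 18·50 + 17
50 = 2·17 + 16
17 = 1·16 + 1
16 = 16·1 + 0  (stop)
So 25409/1884 = [13; 2, 18, 2, 1, 16].

[13; 2, 18, 2, 1, 16]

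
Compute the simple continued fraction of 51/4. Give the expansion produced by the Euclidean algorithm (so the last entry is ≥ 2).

[12; 1, 3]

51 = 12·4 + 3
4 = 1·3 + 1
3 = 3·1 + 0  (stop)
So 51/4 = [12; 1, 3].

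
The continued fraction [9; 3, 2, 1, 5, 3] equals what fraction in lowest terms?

1683/181

Fold from the inside: start with 3/1.
  5 + 1/3 = 16/3
  1 + 3/16 = 19/16
  2 + 16/19 = 54/19
  3 + 19/54 = 181/54
  9 + 54/181 = 1683/181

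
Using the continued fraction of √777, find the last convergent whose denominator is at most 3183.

86997/3121

√777 = [27; 1, 6, 1, 54, …] (period length 4).
Convergents:
  p_0/q_0 = 27/1
  p_1/q_1 = 28/1
  p_2/q_2 = 195/7
  p_3/q_3 = 223/8
  p_4/q_4 = 12237/439
  p_5/q_5 = 12460/447
  p_6/q_6 = 86997/3121
  p_7/q_7 = 99457/3568
q_6 = 3121 ≤ 3183 < 3568 = q_7, so the answer is 86997/3121.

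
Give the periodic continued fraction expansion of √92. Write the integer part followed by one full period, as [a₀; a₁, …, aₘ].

a₀ = ⌊√92⌋ = 9.
With m₀=0, d₀=1 and mₖ₊₁ = dₖaₖ − mₖ, dₖ₊₁ = (n − mₖ₊₁²)/dₖ, aₖ₊₁ = ⌊(a₀+mₖ₊₁)/dₖ₊₁⌋:
  k=1: m=9, d=11, a=1
  k=2: m=2, d=8, a=1
  k=3: m=6, d=7, a=2
  k=4: m=8, d=4, a=4
  k=5: m=8, d=7, a=2
  k=6: m=6, d=8, a=1
  k=7: m=2, d=11, a=1
  k=8: m=9, d=1, a=18
d=1 and a=2a₀=18 at k=8, so the next step gives (m, d) = (9, 11) again — its k=1 value — and the period has length 8.

[9; 1, 1, 2, 4, 2, 1, 1, 18]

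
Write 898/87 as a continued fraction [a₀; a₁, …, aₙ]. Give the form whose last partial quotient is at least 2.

898 = 10×87 + 28
87 = 3×28 + 3
28 = 9×3 + 1
3 = 3×1 + 0  (stop)
So 898/87 = [10; 3, 9, 3].

[10; 3, 9, 3]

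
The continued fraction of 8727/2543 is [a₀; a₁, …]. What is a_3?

8727 = 3·2543 + 1098   →  a_0 = 3
2543 = 2·1098 + 347   →  a_1 = 2
1098 = 3·347 + 57   →  a_2 = 3
347 = 6·57 + 5   →  a_3 = 6

6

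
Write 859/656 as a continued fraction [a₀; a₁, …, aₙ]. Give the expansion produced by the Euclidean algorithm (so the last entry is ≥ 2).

859 = 1*656 + 203
656 = 3*203 + 47
203 = 4*47 + 15
47 = 3*15 + 2
15 = 7*2 + 1
2 = 2*1 + 0  (stop)
So 859/656 = [1; 3, 4, 3, 7, 2].

[1; 3, 4, 3, 7, 2]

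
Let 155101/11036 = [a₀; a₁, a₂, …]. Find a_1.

18

155101 = 14·11036 + 597   →  a_0 = 14
11036 = 18·597 + 290   →  a_1 = 18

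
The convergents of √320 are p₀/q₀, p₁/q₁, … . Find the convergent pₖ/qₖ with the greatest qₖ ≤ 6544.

√320 = [17; 1, 7, 1, 34, …] (period length 4).
Convergents:
  p_0/q_0 = 17/1
  p_1/q_1 = 18/1
  p_2/q_2 = 143/8
  p_3/q_3 = 161/9
  p_4/q_4 = 5617/314
  p_5/q_5 = 5778/323
  p_6/q_6 = 46063/2575
  p_7/q_7 = 51841/2898
  p_8/q_8 = 1808657/101107
q_7 = 2898 ≤ 6544 < 101107 = q_8, so the answer is 51841/2898.

51841/2898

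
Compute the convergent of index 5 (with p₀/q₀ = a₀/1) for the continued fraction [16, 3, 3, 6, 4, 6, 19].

Using pₖ = aₖpₖ₋₁ + pₖ₋₂, qₖ = aₖqₖ₋₁ + qₖ₋₂ (with p₋₁=1, p₋₂=0, q₋₁=0, q₋₂=1):
  k=0: a=16, p=16, q=1
  k=1: a=3, p=49, q=3
  k=2: a=3, p=163, q=10
  k=3: a=6, p=1027, q=63
  k=4: a=4, p=4271, q=262
  k=5: a=6, p=26653, q=1635

26653/1635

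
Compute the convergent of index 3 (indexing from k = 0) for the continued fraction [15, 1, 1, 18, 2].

Using pₖ = aₖpₖ₋₁ + pₖ₋₂, qₖ = aₖqₖ₋₁ + qₖ₋₂ (with p₋₁=1, p₋₂=0, q₋₁=0, q₋₂=1):
  k=0: a=15, p=15, q=1
  k=1: a=1, p=16, q=1
  k=2: a=1, p=31, q=2
  k=3: a=18, p=574, q=37

574/37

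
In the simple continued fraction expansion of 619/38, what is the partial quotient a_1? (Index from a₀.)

3

619 = 16·38 + 11   →  a_0 = 16
38 = 3·11 + 5   →  a_1 = 3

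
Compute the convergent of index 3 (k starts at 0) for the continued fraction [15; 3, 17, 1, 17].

843/55

Using pₖ = aₖpₖ₋₁ + pₖ₋₂, qₖ = aₖqₖ₋₁ + qₖ₋₂ (with p₋₁=1, p₋₂=0, q₋₁=0, q₋₂=1):
  k=0: a=15, p=15, q=1
  k=1: a=3, p=46, q=3
  k=2: a=17, p=797, q=52
  k=3: a=1, p=843, q=55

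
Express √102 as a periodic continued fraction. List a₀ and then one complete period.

a₀ = ⌊√102⌋ = 10.
With m₀=0, d₀=1 and mₖ₊₁ = dₖaₖ − mₖ, dₖ₊₁ = (n − mₖ₊₁²)/dₖ, aₖ₊₁ = ⌊(a₀+mₖ₊₁)/dₖ₊₁⌋:
  k=1: m=10, d=2, a=10
  k=2: m=10, d=1, a=20
d=1 and a=2a₀=20 at k=2, so the next step gives (m, d) = (10, 2) again — its k=1 value — and the period has length 2.

[10; 10, 20]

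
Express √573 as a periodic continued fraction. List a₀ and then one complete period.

a₀ = ⌊√573⌋ = 23.
With m₀=0, d₀=1 and mₖ₊₁ = dₖaₖ − mₖ, dₖ₊₁ = (n − mₖ₊₁²)/dₖ, aₖ₊₁ = ⌊(a₀+mₖ₊₁)/dₖ₊₁⌋:
  k=1: m=23, d=44, a=1
  k=2: m=21, d=3, a=14
  k=3: m=21, d=44, a=1
  k=4: m=23, d=1, a=46
d=1 and a=2a₀=46 at k=4, so the next step gives (m, d) = (23, 44) again — its k=1 value — and the period has length 4.

[23; 1, 14, 1, 46]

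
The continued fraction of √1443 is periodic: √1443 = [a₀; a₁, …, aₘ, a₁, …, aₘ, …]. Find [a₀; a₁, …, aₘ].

[37; 1, 74]

a₀ = ⌊√1443⌋ = 37.
With m₀=0, d₀=1 and mₖ₊₁ = dₖaₖ − mₖ, dₖ₊₁ = (n − mₖ₊₁²)/dₖ, aₖ₊₁ = ⌊(a₀+mₖ₊₁)/dₖ₊₁⌋:
  k=1: m=37, d=74, a=1
  k=2: m=37, d=1, a=74
d=1 and a=2a₀=74 at k=2, so the next step gives (m, d) = (37, 74) again — its k=1 value — and the period has length 2.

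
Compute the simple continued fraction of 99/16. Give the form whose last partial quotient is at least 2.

99 = 6·16 + 3
16 = 5·3 + 1
3 = 3·1 + 0  (stop)
So 99/16 = [6; 5, 3].

[6; 5, 3]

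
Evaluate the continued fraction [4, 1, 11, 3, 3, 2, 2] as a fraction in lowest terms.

3389/689

Fold from the inside: start with 2/1.
  2 + 1/2 = 5/2
  3 + 2/5 = 17/5
  3 + 5/17 = 56/17
  11 + 17/56 = 633/56
  1 + 56/633 = 689/633
  4 + 633/689 = 3389/689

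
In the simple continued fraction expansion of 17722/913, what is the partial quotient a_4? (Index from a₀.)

17722 = 19·913 + 375   →  a_0 = 19
913 = 2·375 + 163   →  a_1 = 2
375 = 2·163 + 49   →  a_2 = 2
163 = 3·49 + 16   →  a_3 = 3
49 = 3·16 + 1   →  a_4 = 3

3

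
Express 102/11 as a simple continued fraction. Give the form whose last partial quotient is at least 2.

[9; 3, 1, 2]

102 = 9*11 + 3
11 = 3*3 + 2
3 = 1*2 + 1
2 = 2*1 + 0  (stop)
So 102/11 = [9; 3, 1, 2].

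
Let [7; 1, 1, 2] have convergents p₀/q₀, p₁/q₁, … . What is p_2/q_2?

15/2

Using pₖ = aₖpₖ₋₁ + pₖ₋₂, qₖ = aₖqₖ₋₁ + qₖ₋₂ (with p₋₁=1, p₋₂=0, q₋₁=0, q₋₂=1):
  k=0: a=7, p=7, q=1
  k=1: a=1, p=8, q=1
  k=2: a=1, p=15, q=2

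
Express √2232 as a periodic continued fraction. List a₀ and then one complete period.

a₀ = ⌊√2232⌋ = 47.
With m₀=0, d₀=1 and mₖ₊₁ = dₖaₖ − mₖ, dₖ₊₁ = (n − mₖ₊₁²)/dₖ, aₖ₊₁ = ⌊(a₀+mₖ₊₁)/dₖ₊₁⌋:
  k=1: m=47, d=23, a=4
  k=2: m=45, d=9, a=10
  k=3: m=45, d=23, a=4
  k=4: m=47, d=1, a=94
d=1 and a=2a₀=94 at k=4, so the next step gives (m, d) = (47, 23) again — its k=1 value — and the period has length 4.

[47; 4, 10, 4, 94]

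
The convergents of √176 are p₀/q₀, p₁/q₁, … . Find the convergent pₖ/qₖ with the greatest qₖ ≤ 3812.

21107/1591

√176 = [13; 3, 1, 3, 26, …] (period length 4).
Convergents:
  p_0/q_0 = 13/1
  p_1/q_1 = 40/3
  p_2/q_2 = 53/4
  p_3/q_3 = 199/15
  p_4/q_4 = 5227/394
  p_5/q_5 = 15880/1197
  p_6/q_6 = 21107/1591
  p_7/q_7 = 79201/5970
q_6 = 1591 ≤ 3812 < 5970 = q_7, so the answer is 21107/1591.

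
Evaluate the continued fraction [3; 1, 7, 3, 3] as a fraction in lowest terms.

Using pₖ = aₖpₖ₋₁ + pₖ₋₂ and qₖ = aₖqₖ₋₁ + qₖ₋₂:
  k=0: a=3, p=3, q=1
  k=1: a=1, p=4, q=1
  k=2: a=7, p=31, q=8
  k=3: a=3, p=97, q=25
  k=4: a=3, p=322, q=83

322/83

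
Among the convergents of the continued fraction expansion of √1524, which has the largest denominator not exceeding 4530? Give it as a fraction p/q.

79209/2029

√1524 = [39; 26, 78, …] (period length 2).
Convergents:
  p_0/q_0 = 39/1
  p_1/q_1 = 1015/26
  p_2/q_2 = 79209/2029
  p_3/q_3 = 2060449/52780
q_2 = 2029 ≤ 4530 < 52780 = q_3, so the answer is 79209/2029.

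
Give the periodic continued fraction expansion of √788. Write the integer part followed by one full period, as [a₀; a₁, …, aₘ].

[28; 14, 56]

a₀ = ⌊√788⌋ = 28.
With m₀=0, d₀=1 and mₖ₊₁ = dₖaₖ − mₖ, dₖ₊₁ = (n − mₖ₊₁²)/dₖ, aₖ₊₁ = ⌊(a₀+mₖ₊₁)/dₖ₊₁⌋:
  k=1: m=28, d=4, a=14
  k=2: m=28, d=1, a=56
d=1 and a=2a₀=56 at k=2, so the next step gives (m, d) = (28, 4) again — its k=1 value — and the period has length 2.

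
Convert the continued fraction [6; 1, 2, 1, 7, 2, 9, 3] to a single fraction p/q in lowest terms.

13087/1941

Fold from the inside: start with 3/1.
  9 + 1/3 = 28/3
  2 + 3/28 = 59/28
  7 + 28/59 = 441/59
  1 + 59/441 = 500/441
  2 + 441/500 = 1441/500
  1 + 500/1441 = 1941/1441
  6 + 1441/1941 = 13087/1941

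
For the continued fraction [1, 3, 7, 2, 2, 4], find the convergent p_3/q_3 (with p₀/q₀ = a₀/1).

Using pₖ = aₖpₖ₋₁ + pₖ₋₂, qₖ = aₖqₖ₋₁ + qₖ₋₂ (with p₋₁=1, p₋₂=0, q₋₁=0, q₋₂=1):
  k=0: a=1, p=1, q=1
  k=1: a=3, p=4, q=3
  k=2: a=7, p=29, q=22
  k=3: a=2, p=62, q=47

62/47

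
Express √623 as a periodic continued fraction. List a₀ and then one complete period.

a₀ = ⌊√623⌋ = 24.
With m₀=0, d₀=1 and mₖ₊₁ = dₖaₖ − mₖ, dₖ₊₁ = (n − mₖ₊₁²)/dₖ, aₖ₊₁ = ⌊(a₀+mₖ₊₁)/dₖ₊₁⌋:
  k=1: m=24, d=47, a=1
  k=2: m=23, d=2, a=23
  k=3: m=23, d=47, a=1
  k=4: m=24, d=1, a=48
d=1 and a=2a₀=48 at k=4, so the next step gives (m, d) = (24, 47) again — its k=1 value — and the period has length 4.

[24; 1, 23, 1, 48]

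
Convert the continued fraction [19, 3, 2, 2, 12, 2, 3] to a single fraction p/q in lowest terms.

29481/1528

Using pₖ = aₖpₖ₋₁ + pₖ₋₂ and qₖ = aₖqₖ₋₁ + qₖ₋₂:
  k=0: a=19, p=19, q=1
  k=1: a=3, p=58, q=3
  k=2: a=2, p=135, q=7
  k=3: a=2, p=328, q=17
  k=4: a=12, p=4071, q=211
  k=5: a=2, p=8470, q=439
  k=6: a=3, p=29481, q=1528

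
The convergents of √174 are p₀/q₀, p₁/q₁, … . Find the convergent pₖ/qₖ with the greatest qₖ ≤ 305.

1451/110

√174 = [13; 5, 4, 5, 26, …] (period length 4).
Convergents:
  p_0/q_0 = 13/1
  p_1/q_1 = 66/5
  p_2/q_2 = 277/21
  p_3/q_3 = 1451/110
  p_4/q_4 = 38003/2881
q_3 = 110 ≤ 305 < 2881 = q_4, so the answer is 1451/110.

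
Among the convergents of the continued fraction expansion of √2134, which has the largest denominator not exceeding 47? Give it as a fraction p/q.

√2134 = [46; 5, 8, 5, 92, …] (period length 4).
Convergents:
  p_0/q_0 = 46/1
  p_1/q_1 = 231/5
  p_2/q_2 = 1894/41
  p_3/q_3 = 9701/210
q_2 = 41 ≤ 47 < 210 = q_3, so the answer is 1894/41.

1894/41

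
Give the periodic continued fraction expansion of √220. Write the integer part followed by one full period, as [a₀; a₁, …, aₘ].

[14; 1, 4, 1, 28]

a₀ = ⌊√220⌋ = 14.
With m₀=0, d₀=1 and mₖ₊₁ = dₖaₖ − mₖ, dₖ₊₁ = (n − mₖ₊₁²)/dₖ, aₖ₊₁ = ⌊(a₀+mₖ₊₁)/dₖ₊₁⌋:
  k=1: m=14, d=24, a=1
  k=2: m=10, d=5, a=4
  k=3: m=10, d=24, a=1
  k=4: m=14, d=1, a=28
d=1 and a=2a₀=28 at k=4, so the next step gives (m, d) = (14, 24) again — its k=1 value — and the period has length 4.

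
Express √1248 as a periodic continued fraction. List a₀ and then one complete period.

[35; 3, 17, 3, 70]

a₀ = ⌊√1248⌋ = 35.
With m₀=0, d₀=1 and mₖ₊₁ = dₖaₖ − mₖ, dₖ₊₁ = (n − mₖ₊₁²)/dₖ, aₖ₊₁ = ⌊(a₀+mₖ₊₁)/dₖ₊₁⌋:
  k=1: m=35, d=23, a=3
  k=2: m=34, d=4, a=17
  k=3: m=34, d=23, a=3
  k=4: m=35, d=1, a=70
d=1 and a=2a₀=70 at k=4, so the next step gives (m, d) = (35, 23) again — its k=1 value — and the period has length 4.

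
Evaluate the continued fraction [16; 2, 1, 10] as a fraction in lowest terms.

523/32

Using pₖ = aₖpₖ₋₁ + pₖ₋₂ and qₖ = aₖqₖ₋₁ + qₖ₋₂:
  k=0: a=16, p=16, q=1
  k=1: a=2, p=33, q=2
  k=2: a=1, p=49, q=3
  k=3: a=10, p=523, q=32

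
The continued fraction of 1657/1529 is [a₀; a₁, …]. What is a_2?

1657 = 1·1529 + 128   →  a_0 = 1
1529 = 11·128 + 121   →  a_1 = 11
128 = 1·121 + 7   →  a_2 = 1

1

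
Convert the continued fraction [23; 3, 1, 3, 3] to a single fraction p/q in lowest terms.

Using pₖ = aₖpₖ₋₁ + pₖ₋₂ and qₖ = aₖqₖ₋₁ + qₖ₋₂:
  k=0: a=23, p=23, q=1
  k=1: a=3, p=70, q=3
  k=2: a=1, p=93, q=4
  k=3: a=3, p=349, q=15
  k=4: a=3, p=1140, q=49

1140/49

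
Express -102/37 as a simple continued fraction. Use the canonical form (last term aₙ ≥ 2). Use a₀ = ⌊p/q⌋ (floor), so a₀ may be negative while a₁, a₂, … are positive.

-102 = -3×37 + 9
37 = 4×9 + 1
9 = 9×1 + 0  (stop)
So -102/37 = [-3; 4, 9].

[-3; 4, 9]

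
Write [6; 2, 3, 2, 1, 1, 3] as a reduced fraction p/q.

Using pₖ = aₖpₖ₋₁ + pₖ₋₂ and qₖ = aₖqₖ₋₁ + qₖ₋₂:
  k=0: a=6, p=6, q=1
  k=1: a=2, p=13, q=2
  k=2: a=3, p=45, q=7
  k=3: a=2, p=103, q=16
  k=4: a=1, p=148, q=23
  k=5: a=1, p=251, q=39
  k=6: a=3, p=901, q=140

901/140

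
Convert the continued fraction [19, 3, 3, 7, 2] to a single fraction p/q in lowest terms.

Using pₖ = aₖpₖ₋₁ + pₖ₋₂ and qₖ = aₖqₖ₋₁ + qₖ₋₂:
  k=0: a=19, p=19, q=1
  k=1: a=3, p=58, q=3
  k=2: a=3, p=193, q=10
  k=3: a=7, p=1409, q=73
  k=4: a=2, p=3011, q=156

3011/156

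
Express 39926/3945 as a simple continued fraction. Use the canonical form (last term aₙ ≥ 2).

[10; 8, 3, 2, 9, 3, 2]

39926 = 10×3945 + 476
3945 = 8×476 + 137
476 = 3×137 + 65
137 = 2×65 + 7
65 = 9×7 + 2
7 = 3×2 + 1
2 = 2×1 + 0  (stop)
So 39926/3945 = [10; 8, 3, 2, 9, 3, 2].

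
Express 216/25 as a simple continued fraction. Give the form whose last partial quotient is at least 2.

216 = 8×25 + 16
25 = 1×16 + 9
16 = 1×9 + 7
9 = 1×7 + 2
7 = 3×2 + 1
2 = 2×1 + 0  (stop)
So 216/25 = [8; 1, 1, 1, 3, 2].

[8; 1, 1, 1, 3, 2]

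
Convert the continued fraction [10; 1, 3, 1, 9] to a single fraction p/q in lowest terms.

Using pₖ = aₖpₖ₋₁ + pₖ₋₂ and qₖ = aₖqₖ₋₁ + qₖ₋₂:
  k=0: a=10, p=10, q=1
  k=1: a=1, p=11, q=1
  k=2: a=3, p=43, q=4
  k=3: a=1, p=54, q=5
  k=4: a=9, p=529, q=49

529/49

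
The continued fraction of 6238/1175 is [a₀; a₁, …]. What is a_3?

4

6238 = 5·1175 + 363   →  a_0 = 5
1175 = 3·363 + 86   →  a_1 = 3
363 = 4·86 + 19   →  a_2 = 4
86 = 4·19 + 10   →  a_3 = 4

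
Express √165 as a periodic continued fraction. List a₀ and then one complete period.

[12; 1, 5, 2, 5, 1, 24]

a₀ = ⌊√165⌋ = 12.
With m₀=0, d₀=1 and mₖ₊₁ = dₖaₖ − mₖ, dₖ₊₁ = (n − mₖ₊₁²)/dₖ, aₖ₊₁ = ⌊(a₀+mₖ₊₁)/dₖ₊₁⌋:
  k=1: m=12, d=21, a=1
  k=2: m=9, d=4, a=5
  k=3: m=11, d=11, a=2
  k=4: m=11, d=4, a=5
  k=5: m=9, d=21, a=1
  k=6: m=12, d=1, a=24
d=1 and a=2a₀=24 at k=6, so the next step gives (m, d) = (12, 21) again — its k=1 value — and the period has length 6.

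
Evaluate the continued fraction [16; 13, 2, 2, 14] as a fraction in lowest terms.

Fold from the inside: start with 14/1.
  2 + 1/14 = 29/14
  2 + 14/29 = 72/29
  13 + 29/72 = 965/72
  16 + 72/965 = 15512/965

15512/965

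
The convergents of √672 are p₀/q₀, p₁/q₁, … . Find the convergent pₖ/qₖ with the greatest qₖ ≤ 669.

17161/662

√672 = [25; 1, 11, 1, 50, …] (period length 4).
Convergents:
  p_0/q_0 = 25/1
  p_1/q_1 = 26/1
  p_2/q_2 = 311/12
  p_3/q_3 = 337/13
  p_4/q_4 = 17161/662
  p_5/q_5 = 17498/675
q_4 = 662 ≤ 669 < 675 = q_5, so the answer is 17161/662.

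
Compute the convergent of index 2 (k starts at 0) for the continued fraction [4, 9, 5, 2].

189/46

Using pₖ = aₖpₖ₋₁ + pₖ₋₂, qₖ = aₖqₖ₋₁ + qₖ₋₂ (with p₋₁=1, p₋₂=0, q₋₁=0, q₋₂=1):
  k=0: a=4, p=4, q=1
  k=1: a=9, p=37, q=9
  k=2: a=5, p=189, q=46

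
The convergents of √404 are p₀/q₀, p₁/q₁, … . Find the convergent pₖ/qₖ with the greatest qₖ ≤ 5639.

√404 = [20; 10, 40, …] (period length 2).
Convergents:
  p_0/q_0 = 20/1
  p_1/q_1 = 201/10
  p_2/q_2 = 8060/401
  p_3/q_3 = 80801/4020
  p_4/q_4 = 3240100/161201
q_3 = 4020 ≤ 5639 < 161201 = q_4, so the answer is 80801/4020.

80801/4020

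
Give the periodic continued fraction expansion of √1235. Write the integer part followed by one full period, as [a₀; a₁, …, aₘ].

[35; 7, 70]

a₀ = ⌊√1235⌋ = 35.
With m₀=0, d₀=1 and mₖ₊₁ = dₖaₖ − mₖ, dₖ₊₁ = (n − mₖ₊₁²)/dₖ, aₖ₊₁ = ⌊(a₀+mₖ₊₁)/dₖ₊₁⌋:
  k=1: m=35, d=10, a=7
  k=2: m=35, d=1, a=70
d=1 and a=2a₀=70 at k=2, so the next step gives (m, d) = (35, 10) again — its k=1 value — and the period has length 2.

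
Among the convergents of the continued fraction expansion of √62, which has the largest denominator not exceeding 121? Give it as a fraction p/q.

937/119

√62 = [7; 1, 6, 1, 14, …] (period length 4).
Convergents:
  p_0/q_0 = 7/1
  p_1/q_1 = 8/1
  p_2/q_2 = 55/7
  p_3/q_3 = 63/8
  p_4/q_4 = 937/119
  p_5/q_5 = 1000/127
q_4 = 119 ≤ 121 < 127 = q_5, so the answer is 937/119.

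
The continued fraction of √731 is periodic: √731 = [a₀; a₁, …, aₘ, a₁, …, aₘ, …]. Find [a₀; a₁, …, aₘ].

a₀ = ⌊√731⌋ = 27.
With m₀=0, d₀=1 and mₖ₊₁ = dₖaₖ − mₖ, dₖ₊₁ = (n − mₖ₊₁²)/dₖ, aₖ₊₁ = ⌊(a₀+mₖ₊₁)/dₖ₊₁⌋:
  k=1: m=27, d=2, a=27
  k=2: m=27, d=1, a=54
d=1 and a=2a₀=54 at k=2, so the next step gives (m, d) = (27, 2) again — its k=1 value — and the period has length 2.

[27; 27, 54]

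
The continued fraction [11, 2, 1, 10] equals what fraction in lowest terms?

363/32

Fold from the inside: start with 10/1.
  1 + 1/10 = 11/10
  2 + 10/11 = 32/11
  11 + 11/32 = 363/32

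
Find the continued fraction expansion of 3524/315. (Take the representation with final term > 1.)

[11; 5, 2, 1, 19]

3524 = 11×315 + 59
315 = 5×59 + 20
59 = 2×20 + 19
20 = 1×19 + 1
19 = 19×1 + 0  (stop)
So 3524/315 = [11; 5, 2, 1, 19].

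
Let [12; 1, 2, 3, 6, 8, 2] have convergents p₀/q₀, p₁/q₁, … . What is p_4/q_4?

Using pₖ = aₖpₖ₋₁ + pₖ₋₂, qₖ = aₖqₖ₋₁ + qₖ₋₂ (with p₋₁=1, p₋₂=0, q₋₁=0, q₋₂=1):
  k=0: a=12, p=12, q=1
  k=1: a=1, p=13, q=1
  k=2: a=2, p=38, q=3
  k=3: a=3, p=127, q=10
  k=4: a=6, p=800, q=63

800/63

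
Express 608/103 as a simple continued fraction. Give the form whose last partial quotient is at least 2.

[5; 1, 9, 3, 3]

608 = 5×103 + 93
103 = 1×93 + 10
93 = 9×10 + 3
10 = 3×3 + 1
3 = 3×1 + 0  (stop)
So 608/103 = [5; 1, 9, 3, 3].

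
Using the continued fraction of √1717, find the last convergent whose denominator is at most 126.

√1717 = [41; 2, 3, 2, 4, 2, 3, 2, 82, …] (period length 8).
Convergents:
  p_0/q_0 = 41/1
  p_1/q_1 = 83/2
  p_2/q_2 = 290/7
  p_3/q_3 = 663/16
  p_4/q_4 = 2942/71
  p_5/q_5 = 6547/158
q_4 = 71 ≤ 126 < 158 = q_5, so the answer is 2942/71.

2942/71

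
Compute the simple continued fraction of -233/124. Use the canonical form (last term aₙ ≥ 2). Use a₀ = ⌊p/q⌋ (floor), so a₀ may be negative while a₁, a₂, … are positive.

-233 = -2·124 + 15
124 = 8·15 + 4
15 = 3·4 + 3
4 = 1·3 + 1
3 = 3·1 + 0  (stop)
So -233/124 = [-2; 8, 3, 1, 3].

[-2; 8, 3, 1, 3]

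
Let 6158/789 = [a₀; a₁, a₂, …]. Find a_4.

9

6158 = 7·789 + 635   →  a_0 = 7
789 = 1·635 + 154   →  a_1 = 1
635 = 4·154 + 19   →  a_2 = 4
154 = 8·19 + 2   →  a_3 = 8
19 = 9·2 + 1   →  a_4 = 9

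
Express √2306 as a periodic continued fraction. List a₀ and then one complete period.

[48; 48, 96]

a₀ = ⌊√2306⌋ = 48.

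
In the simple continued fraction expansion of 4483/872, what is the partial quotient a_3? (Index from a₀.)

5

4483 = 5·872 + 123   →  a_0 = 5
872 = 7·123 + 11   →  a_1 = 7
123 = 11·11 + 2   →  a_2 = 11
11 = 5·2 + 1   →  a_3 = 5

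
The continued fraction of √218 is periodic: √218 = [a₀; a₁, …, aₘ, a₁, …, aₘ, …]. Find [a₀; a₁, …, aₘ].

[14; 1, 3, 3, 1, 28]

a₀ = ⌊√218⌋ = 14.
With m₀=0, d₀=1 and mₖ₊₁ = dₖaₖ − mₖ, dₖ₊₁ = (n − mₖ₊₁²)/dₖ, aₖ₊₁ = ⌊(a₀+mₖ₊₁)/dₖ₊₁⌋:
  k=1: m=14, d=22, a=1
  k=2: m=8, d=7, a=3
  k=3: m=13, d=7, a=3
  k=4: m=8, d=22, a=1
  k=5: m=14, d=1, a=28
d=1 and a=2a₀=28 at k=5, so the next step gives (m, d) = (14, 22) again — its k=1 value — and the period has length 5.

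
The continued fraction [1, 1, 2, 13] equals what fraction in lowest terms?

Using pₖ = aₖpₖ₋₁ + pₖ₋₂ and qₖ = aₖqₖ₋₁ + qₖ₋₂:
  k=0: a=1, p=1, q=1
  k=1: a=1, p=2, q=1
  k=2: a=2, p=5, q=3
  k=3: a=13, p=67, q=40

67/40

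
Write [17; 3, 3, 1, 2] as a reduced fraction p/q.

Fold from the inside: start with 2/1.
  1 + 1/2 = 3/2
  3 + 2/3 = 11/3
  3 + 3/11 = 36/11
  17 + 11/36 = 623/36

623/36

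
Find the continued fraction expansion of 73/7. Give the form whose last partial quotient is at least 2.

[10; 2, 3]

73 = 10×7 + 3
7 = 2×3 + 1
3 = 3×1 + 0  (stop)
So 73/7 = [10; 2, 3].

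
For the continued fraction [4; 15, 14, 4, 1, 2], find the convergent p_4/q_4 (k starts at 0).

Using pₖ = aₖpₖ₋₁ + pₖ₋₂, qₖ = aₖqₖ₋₁ + qₖ₋₂ (with p₋₁=1, p₋₂=0, q₋₁=0, q₋₂=1):
  k=0: a=4, p=4, q=1
  k=1: a=15, p=61, q=15
  k=2: a=14, p=858, q=211
  k=3: a=4, p=3493, q=859
  k=4: a=1, p=4351, q=1070

4351/1070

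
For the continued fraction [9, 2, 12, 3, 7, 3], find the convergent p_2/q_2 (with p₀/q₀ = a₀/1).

237/25

Using pₖ = aₖpₖ₋₁ + pₖ₋₂, qₖ = aₖqₖ₋₁ + qₖ₋₂ (with p₋₁=1, p₋₂=0, q₋₁=0, q₋₂=1):
  k=0: a=9, p=9, q=1
  k=1: a=2, p=19, q=2
  k=2: a=12, p=237, q=25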